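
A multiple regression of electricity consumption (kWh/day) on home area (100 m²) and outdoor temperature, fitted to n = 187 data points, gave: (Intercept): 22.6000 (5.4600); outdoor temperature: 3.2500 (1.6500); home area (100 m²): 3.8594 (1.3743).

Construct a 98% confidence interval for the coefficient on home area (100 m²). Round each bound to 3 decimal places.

Read off: b = 3.8594, SE = 1.3743 for home area (100 m²).
df = n − k − 1 = 187 − 2 − 1 = 184.
t* = t_{0.01, 184} = 2.346785.
Margin = t* × SE = 2.346785 × 1.3743 = 3.22519.
CI: 3.8594 ± 3.22519 → (0.634, 7.085).

(0.634, 7.085)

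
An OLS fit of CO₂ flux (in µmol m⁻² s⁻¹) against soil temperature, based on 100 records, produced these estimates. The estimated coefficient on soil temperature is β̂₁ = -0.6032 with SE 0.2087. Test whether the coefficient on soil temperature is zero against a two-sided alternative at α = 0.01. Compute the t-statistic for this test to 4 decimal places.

t = -2.8903

H₀: β₁ = 0 vs H₁: β₁ ≠ 0.
t = (β̂₁ − β₁⁰)/SE = -0.6032 / 0.2087 = -2.8903.
df = n − 2 = 100 − 2 = 98.
Two-sided p ≈ 0.0047, which is < 0.01, so reject H₀.
There is evidence that soil temperature is associated with CO₂ flux.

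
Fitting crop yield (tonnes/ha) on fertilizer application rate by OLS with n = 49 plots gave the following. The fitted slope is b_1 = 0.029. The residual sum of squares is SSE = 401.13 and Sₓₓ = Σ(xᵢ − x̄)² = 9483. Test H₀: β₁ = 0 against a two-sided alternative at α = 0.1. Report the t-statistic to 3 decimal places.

MSE = SSE/(n − 2) = 401.13/47 = 8.53468.
SE(b_1) = √(MSE/Sₓₓ) = √(8.53468/9483) = 0.03.
t = 0.029 / 0.03 = 0.967.
df = n − 2 = 47.
Two-sided p ≈ 0.3387, which is ≥ 0.1, so fail to reject H₀.
The data do not give significant evidence of an association between fertilizer application rate and crop yield.

t = 0.967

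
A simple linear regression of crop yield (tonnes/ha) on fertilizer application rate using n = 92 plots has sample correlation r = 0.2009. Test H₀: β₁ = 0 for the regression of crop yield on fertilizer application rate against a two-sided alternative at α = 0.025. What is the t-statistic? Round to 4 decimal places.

t = 1.9456

t = r·√(n − 2)/√(1 − r²) = 0.2009·√90/√0.959639 = 1.9456.
df = n − 2 = 90.
Two-sided p ≈ 0.0548, which is ≥ 0.025, so fail to reject H₀.
The data do not give significant evidence of a linear association between fertilizer application rate and crop yield.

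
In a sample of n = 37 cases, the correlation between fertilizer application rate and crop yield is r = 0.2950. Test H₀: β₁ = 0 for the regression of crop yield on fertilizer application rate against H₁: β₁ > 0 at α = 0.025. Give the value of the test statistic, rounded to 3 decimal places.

t = r·√(n − 2)/√(1 − r²) = 0.2950·√35/√0.912975 = 1.827.
df = n − 2 = 35.
One-sided p ≈ 0.0382, which is ≥ 0.025, so fail to reject H₀.
The data do not give significant evidence of a linear association between fertilizer application rate and crop yield.

t = 1.827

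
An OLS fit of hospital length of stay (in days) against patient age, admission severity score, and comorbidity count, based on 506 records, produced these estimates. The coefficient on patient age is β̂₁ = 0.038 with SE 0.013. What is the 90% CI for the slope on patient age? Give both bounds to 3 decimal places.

(0.017, 0.059)

df = n − k − 1 = 506 − 3 − 1 = 502.
t* = t_{0.05, 502} = 1.647895.
Margin = t* × SE = 1.647895 × 0.013 = 0.02142.
CI: 0.038 ± 0.02142 → (0.017, 0.059).
With 90% confidence, each one-unit increase in patient age is associated with a change of between 0.017 and 0.059 days in hospital length of stay, holding the other predictors fixed.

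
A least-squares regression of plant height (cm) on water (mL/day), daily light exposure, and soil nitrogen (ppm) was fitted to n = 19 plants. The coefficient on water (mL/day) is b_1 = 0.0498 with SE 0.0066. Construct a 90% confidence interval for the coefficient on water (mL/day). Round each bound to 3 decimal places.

df = n − k − 1 = 19 − 3 − 1 = 15.
t* = t_{0.05, 15} = 1.75305.
Margin = t* × SE = 1.75305 × 0.0066 = 0.01157.
CI: 0.0498 ± 0.01157 → (0.038, 0.061).
With 90% confidence, each one-unit increase in water (mL/day) is associated with a change of between 0.038 and 0.061 cm in plant height, holding the other predictors fixed.

(0.038, 0.061)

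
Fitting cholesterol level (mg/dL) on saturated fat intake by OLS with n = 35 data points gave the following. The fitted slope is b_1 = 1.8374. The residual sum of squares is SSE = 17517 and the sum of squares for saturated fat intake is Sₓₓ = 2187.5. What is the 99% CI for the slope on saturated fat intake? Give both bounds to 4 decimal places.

MSE = SSE/(n − 2) = 17517/33 = 530.818.
SE(b_1) = √(MSE/Sₓₓ) = √(530.818/2187.5) = 0.492605.
df = n − 2 = 33.
t* = t_{0.005, 33} = 2.733277.
Margin = t* × SE = 2.733277 × 0.492605 = 1.346426.
CI: 1.8374 ± 1.346426 → (0.4910, 3.1838).
With 99% confidence, each one-unit increase in saturated fat intake is associated with a change of between 0.4910 and 3.1838 mg/dL in cholesterol level.

(0.4910, 3.1838)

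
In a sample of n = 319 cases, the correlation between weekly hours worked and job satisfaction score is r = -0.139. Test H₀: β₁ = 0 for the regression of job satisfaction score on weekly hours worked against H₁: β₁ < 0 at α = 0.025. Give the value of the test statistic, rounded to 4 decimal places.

t = -2.4991

t = r·√(n − 2)/√(1 − r²) = -0.139·√317/√0.980679 = -2.4991.
df = n − 2 = 317.
One-sided p ≈ 0.0065, which is < 0.025, so reject H₀.
There is evidence of a linear association between weekly hours worked and job satisfaction score.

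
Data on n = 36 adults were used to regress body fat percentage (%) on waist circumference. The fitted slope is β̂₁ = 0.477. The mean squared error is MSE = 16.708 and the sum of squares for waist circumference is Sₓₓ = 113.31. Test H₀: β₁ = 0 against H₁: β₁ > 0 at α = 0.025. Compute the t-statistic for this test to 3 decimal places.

SE(β̂₁) = √(MSE/Sₓₓ) = √(16.708/113.31) = 0.383997.
t = 0.477 / 0.383997 = 1.242.
df = n − 2 = 34.
One-sided p ≈ 0.1113, which is ≥ 0.025, so fail to reject H₀.
The data do not give significant evidence that the true slope on waist circumference is positive.

t = 1.242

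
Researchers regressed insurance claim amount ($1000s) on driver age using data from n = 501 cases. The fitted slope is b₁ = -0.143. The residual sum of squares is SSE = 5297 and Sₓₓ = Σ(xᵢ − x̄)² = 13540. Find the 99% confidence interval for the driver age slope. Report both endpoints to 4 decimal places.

(-0.2154, -0.0706)

MSE = SSE/(n − 2) = 5297/499 = 10.6152.
SE(b₁) = √(MSE/Sₓₓ) = √(10.6152/13540) = 0.0279998.
df = n − 2 = 499.
t* = t_{0.005, 499} = 2.585718.
Margin = t* × SE = 2.585718 × 0.0279998 = 0.072400.
CI: -0.143 ± 0.072400 → (-0.2154, -0.0706).
With 99% confidence, each one-unit increase in driver age is associated with a change of between -0.2154 and -0.0706 $1000s in insurance claim amount.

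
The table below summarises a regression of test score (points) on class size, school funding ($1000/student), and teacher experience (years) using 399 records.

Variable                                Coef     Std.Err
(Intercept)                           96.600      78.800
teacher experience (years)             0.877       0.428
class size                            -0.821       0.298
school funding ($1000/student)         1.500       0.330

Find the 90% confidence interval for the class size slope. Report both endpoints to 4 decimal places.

(-1.3123, -0.3297)

Read off: b = -0.821, SE = 0.298 for class size.
df = n − k − 1 = 399 − 3 − 1 = 395.
t* = t_{0.05, 395} = 1.64872.
Margin = t* × SE = 1.64872 × 0.298 = 0.491319.
CI: -0.821 ± 0.491319 → (-1.3123, -0.3297).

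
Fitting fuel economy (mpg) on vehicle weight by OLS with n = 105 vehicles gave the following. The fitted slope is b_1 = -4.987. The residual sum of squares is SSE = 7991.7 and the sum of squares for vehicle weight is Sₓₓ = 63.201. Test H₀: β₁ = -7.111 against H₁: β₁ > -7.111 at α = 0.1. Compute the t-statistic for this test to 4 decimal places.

MSE = SSE/(n − 2) = 7991.7/103 = 77.5893.
SE(b_1) = √(MSE/Sₓₓ) = √(77.5893/63.201) = 1.108.
t = (-4.987 − (-7.111)) / 1.108 = 1.9170.
df = n − 2 = 103.
One-sided p ≈ 0.0290, which is < 0.1, so reject H₀.
There is evidence that the true slope on vehicle weight exceeds -7.111 mpg per unit.

t = 1.9170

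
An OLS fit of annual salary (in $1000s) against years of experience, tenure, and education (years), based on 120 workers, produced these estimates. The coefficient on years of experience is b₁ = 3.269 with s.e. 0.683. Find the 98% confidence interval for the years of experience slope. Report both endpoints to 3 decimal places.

df = n − k − 1 = 120 − 3 − 1 = 116.
t* = t_{0.01, 116} = 2.358924.
Margin = t* × SE = 2.358924 × 0.683 = 1.61115.
CI: 3.269 ± 1.61115 → (1.658, 4.880).
With 98% confidence, each one-unit increase in years of experience is associated with a change of between 1.658 and 4.880 $1000s in annual salary, holding the other predictors fixed.

(1.658, 4.880)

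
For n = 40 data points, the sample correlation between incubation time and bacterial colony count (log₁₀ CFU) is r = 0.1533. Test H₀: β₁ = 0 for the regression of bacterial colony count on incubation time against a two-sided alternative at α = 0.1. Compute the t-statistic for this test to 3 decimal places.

t = 0.956

t = r·√(n − 2)/√(1 − r²) = 0.1533·√38/√0.976499 = 0.956.
df = n − 2 = 38.
Two-sided p ≈ 0.3450, which is ≥ 0.1, so fail to reject H₀.
The data do not give significant evidence of a linear association between incubation time and bacterial colony count.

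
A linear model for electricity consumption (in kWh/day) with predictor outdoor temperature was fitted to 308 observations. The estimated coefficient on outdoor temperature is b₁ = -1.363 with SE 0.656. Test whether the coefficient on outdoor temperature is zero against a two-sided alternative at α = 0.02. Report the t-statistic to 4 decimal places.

H₀: β₁ = 0 vs H₁: β₁ ≠ 0.
t = (b₁ − β₁⁰)/SE = -1.363 / 0.656 = -2.0777.
df = n − 2 = 308 − 2 = 306.
Two-sided p ≈ 0.0386, which is ≥ 0.02, so fail to reject H₀.
The data do not give significant evidence of an association between outdoor temperature and electricity consumption.

t = -2.0777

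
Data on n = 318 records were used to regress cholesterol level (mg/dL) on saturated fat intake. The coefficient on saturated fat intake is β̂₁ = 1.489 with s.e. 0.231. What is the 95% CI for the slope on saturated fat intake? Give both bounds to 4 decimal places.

(1.0345, 1.9435)

df = n − 2 = 318 − 2 = 316.
t* = t_{0.025, 316} = 1.9675.
Margin = t* × SE = 1.9675 × 0.231 = 0.454492.
CI: 1.489 ± 0.454492 → (1.0345, 1.9435).
With 95% confidence, each one-unit increase in saturated fat intake is associated with a change of between 1.0345 and 1.9435 mg/dL in cholesterol level.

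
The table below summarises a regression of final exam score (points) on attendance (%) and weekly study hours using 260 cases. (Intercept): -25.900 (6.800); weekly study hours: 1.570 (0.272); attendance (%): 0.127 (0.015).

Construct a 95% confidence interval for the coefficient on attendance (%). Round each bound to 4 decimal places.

(0.0975, 0.1565)

Read off: b = 0.127, SE = 0.015 for attendance (%).
df = n − k − 1 = 260 − 2 − 1 = 257.
t* = t_{0.025, 257} = 1.969237.
Margin = t* × SE = 1.969237 × 0.015 = 0.029539.
CI: 0.127 ± 0.029539 → (0.0975, 0.1565).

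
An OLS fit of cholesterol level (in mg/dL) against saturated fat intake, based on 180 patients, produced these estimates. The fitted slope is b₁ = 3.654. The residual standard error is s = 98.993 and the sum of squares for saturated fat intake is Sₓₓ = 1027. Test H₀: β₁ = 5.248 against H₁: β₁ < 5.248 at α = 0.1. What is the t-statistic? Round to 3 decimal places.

t = -0.516

SE(b₁) = s/√Sₓₓ = 98.993/√1027 = 3.08901.
t = (3.654 − 5.248) / 3.08901 = -0.516.
df = n − 2 = 178.
One-sided p ≈ 0.3032, which is ≥ 0.1, so fail to reject H₀.
The data do not give significant evidence that the true slope on saturated fat intake is below 5.248 mg/dL per unit.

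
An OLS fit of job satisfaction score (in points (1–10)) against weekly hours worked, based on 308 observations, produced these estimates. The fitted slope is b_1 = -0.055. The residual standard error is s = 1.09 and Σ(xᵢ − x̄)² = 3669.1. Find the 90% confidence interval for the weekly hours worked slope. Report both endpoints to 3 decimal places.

(-0.085, -0.025)

SE(b_1) = s/√Sₓₓ = 1.09/√3669.1 = 0.0179948.
df = n − 2 = 306.
t* = t_{0.05, 306} = 1.649848.
Margin = t* × SE = 1.649848 × 0.0179948 = 0.02969.
CI: -0.055 ± 0.02969 → (-0.085, -0.025).
With 90% confidence, each one-unit increase in weekly hours worked is associated with a change of between -0.085 and -0.025 points (1–10) in job satisfaction score.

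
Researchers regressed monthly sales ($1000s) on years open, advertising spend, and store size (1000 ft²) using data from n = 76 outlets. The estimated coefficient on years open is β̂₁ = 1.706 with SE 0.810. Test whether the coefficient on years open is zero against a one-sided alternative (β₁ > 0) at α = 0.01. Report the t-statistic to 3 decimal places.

t = 2.106

H₀: β₁ = 0 vs H₁: β₁ > 0.
t = (β̂₁ − β₁⁰)/SE = 1.706 / 0.810 = 2.106.
df = n − k − 1 = 76 − 3 − 1 = 72.
One-sided p ≈ 0.0193, which is ≥ 0.01, so fail to reject H₀.
The data do not give significant evidence that the true slope on years open is positive, holding the other predictors fixed.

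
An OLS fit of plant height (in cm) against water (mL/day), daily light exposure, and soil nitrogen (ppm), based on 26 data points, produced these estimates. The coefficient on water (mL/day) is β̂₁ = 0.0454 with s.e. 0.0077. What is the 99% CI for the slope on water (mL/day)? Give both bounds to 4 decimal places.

df = n − k − 1 = 26 − 3 − 1 = 22.
t* = t_{0.005, 22} = 2.818756.
Margin = t* × SE = 2.818756 × 0.0077 = 0.021704.
CI: 0.0454 ± 0.021704 → (0.0237, 0.0671).
With 99% confidence, each one-unit increase in water (mL/day) is associated with a change of between 0.0237 and 0.0671 cm in plant height, holding the other predictors fixed.

(0.0237, 0.0671)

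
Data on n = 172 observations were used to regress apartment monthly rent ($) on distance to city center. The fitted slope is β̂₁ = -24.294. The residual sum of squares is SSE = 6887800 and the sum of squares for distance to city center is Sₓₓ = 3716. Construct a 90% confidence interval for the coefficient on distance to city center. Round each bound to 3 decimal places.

MSE = SSE/(n − 2) = 6887800/170 = 40516.5.
SE(β̂₁) = √(MSE/Sₓₓ) = √(40516.5/3716) = 3.30201.
df = n − 2 = 170.
t* = t_{0.05, 170} = 1.653866.
Margin = t* × SE = 1.653866 × 3.30201 = 5.46108.
CI: -24.294 ± 5.46108 → (-29.755, -18.833).
With 90% confidence, each one-unit increase in distance to city center is associated with a change of between -29.755 and -18.833 $ in apartment monthly rent.

(-29.755, -18.833)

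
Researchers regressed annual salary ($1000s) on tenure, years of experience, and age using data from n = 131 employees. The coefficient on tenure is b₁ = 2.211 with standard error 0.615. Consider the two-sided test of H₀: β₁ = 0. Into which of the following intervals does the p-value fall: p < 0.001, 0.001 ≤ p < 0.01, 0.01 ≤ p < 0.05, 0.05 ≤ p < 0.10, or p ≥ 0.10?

t = 2.211 / 0.615 = 3.595.
df = n − k − 1 = 131 − 3 − 1 = 127.
Two-sided p = 2·P(T_{127} > |t|) ≈ 0.0005.
So p < 0.001.

p < 0.001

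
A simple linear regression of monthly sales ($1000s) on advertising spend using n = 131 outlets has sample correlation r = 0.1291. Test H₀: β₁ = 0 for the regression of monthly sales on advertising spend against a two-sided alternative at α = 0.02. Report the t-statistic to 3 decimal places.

t = r·√(n − 2)/√(1 − r²) = 0.1291·√129/√0.983333 = 1.479.
df = n − 2 = 129.
Two-sided p ≈ 0.1417, which is ≥ 0.02, so fail to reject H₀.
The data do not give significant evidence of a linear association between advertising spend and monthly sales.

t = 1.479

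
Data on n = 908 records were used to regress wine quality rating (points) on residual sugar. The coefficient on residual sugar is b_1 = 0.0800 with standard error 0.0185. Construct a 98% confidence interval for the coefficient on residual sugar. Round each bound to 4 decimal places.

(0.0369, 0.1231)

df = n − 2 = 908 − 2 = 906.
t* = t_{0.01, 906} = 2.330471.
Margin = t* × SE = 2.330471 × 0.0185 = 0.043114.
CI: 0.0800 ± 0.043114 → (0.0369, 0.1231).
With 98% confidence, each one-unit increase in residual sugar is associated with a change of between 0.0369 and 0.1231 points in wine quality rating.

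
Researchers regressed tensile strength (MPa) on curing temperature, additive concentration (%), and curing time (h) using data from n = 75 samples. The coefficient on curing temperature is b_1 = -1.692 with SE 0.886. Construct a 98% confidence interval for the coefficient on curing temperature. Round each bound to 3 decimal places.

df = n − k − 1 = 75 − 3 − 1 = 71.
t* = t_{0.01, 71} = 2.380024.
Margin = t* × SE = 2.380024 × 0.886 = 2.10870.
CI: -1.692 ± 2.10870 → (-3.801, 0.417).
With 98% confidence, each one-unit increase in curing temperature is associated with a change of between -3.801 and 0.417 MPa in tensile strength, holding the other predictors fixed.

(-3.801, 0.417)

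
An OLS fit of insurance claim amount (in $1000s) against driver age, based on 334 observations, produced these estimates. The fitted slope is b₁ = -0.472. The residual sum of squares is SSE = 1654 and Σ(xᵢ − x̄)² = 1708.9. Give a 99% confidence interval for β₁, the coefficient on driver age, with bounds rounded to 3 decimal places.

MSE = SSE/(n − 2) = 1654/332 = 4.98193.
SE(b₁) = √(MSE/Sₓₓ) = √(4.98193/1708.9) = 0.0539934.
df = n − 2 = 332.
t* = t_{0.005, 332} = 2.590719.
Margin = t* × SE = 2.590719 × 0.0539934 = 0.13988.
CI: -0.472 ± 0.13988 → (-0.612, -0.332).
With 99% confidence, each one-unit increase in driver age is associated with a change of between -0.612 and -0.332 $1000s in insurance claim amount.

(-0.612, -0.332)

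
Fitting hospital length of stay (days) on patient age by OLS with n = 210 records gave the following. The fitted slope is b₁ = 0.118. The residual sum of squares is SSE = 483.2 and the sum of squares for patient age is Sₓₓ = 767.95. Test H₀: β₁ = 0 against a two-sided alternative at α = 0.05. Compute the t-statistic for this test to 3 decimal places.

t = 2.145

MSE = SSE/(n − 2) = 483.2/208 = 2.32308.
SE(b₁) = √(MSE/Sₓₓ) = √(2.32308/767.95) = 0.0550003.
t = 0.118 / 0.0550003 = 2.145.
df = n − 2 = 208.
Two-sided p ≈ 0.0331, which is < 0.05, so reject H₀.
There is evidence that patient age is associated with hospital length of stay.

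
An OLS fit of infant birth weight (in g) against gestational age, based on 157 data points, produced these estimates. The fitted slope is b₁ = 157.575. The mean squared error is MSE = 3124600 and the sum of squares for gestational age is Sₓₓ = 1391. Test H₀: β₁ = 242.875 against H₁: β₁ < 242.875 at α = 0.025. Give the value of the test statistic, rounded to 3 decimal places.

t = -1.800

SE(b₁) = √(MSE/Sₓₓ) = √(3.1246e+06/1391) = 47.3951.
t = (157.575 − 242.875) / 47.3951 = -1.800.
df = n − 2 = 155.
One-sided p ≈ 0.0369, which is ≥ 0.025, so fail to reject H₀.
The data do not give significant evidence that the true slope on gestational age is below 242.875 g per unit.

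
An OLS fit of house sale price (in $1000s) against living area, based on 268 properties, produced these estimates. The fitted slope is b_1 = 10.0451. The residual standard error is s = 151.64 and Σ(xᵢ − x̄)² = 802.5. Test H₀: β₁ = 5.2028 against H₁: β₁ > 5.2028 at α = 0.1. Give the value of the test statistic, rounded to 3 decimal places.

SE(b_1) = s/√Sₓₓ = 151.64/√802.5 = 5.35293.
t = (10.0451 − 5.2028) / 5.35293 = 0.905.
df = n − 2 = 266.
One-sided p ≈ 0.1832, which is ≥ 0.1, so fail to reject H₀.
The data do not give significant evidence that the true slope on living area exceeds 5.2028 $1000s per unit.

t = 0.905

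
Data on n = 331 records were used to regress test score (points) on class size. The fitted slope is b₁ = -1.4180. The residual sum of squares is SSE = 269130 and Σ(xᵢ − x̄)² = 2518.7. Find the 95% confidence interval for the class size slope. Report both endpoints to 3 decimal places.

(-2.539, -0.297)

MSE = SSE/(n − 2) = 269130/329 = 818.024.
SE(b₁) = √(MSE/Sₓₓ) = √(818.024/2518.7) = 0.569895.
df = n − 2 = 329.
t* = t_{0.025, 329} = 1.967201.
Margin = t* × SE = 1.967201 × 0.569895 = 1.12110.
CI: -1.4180 ± 1.12110 → (-2.539, -0.297).
With 95% confidence, each one-unit increase in class size is associated with a change of between -2.539 and -0.297 points in test score.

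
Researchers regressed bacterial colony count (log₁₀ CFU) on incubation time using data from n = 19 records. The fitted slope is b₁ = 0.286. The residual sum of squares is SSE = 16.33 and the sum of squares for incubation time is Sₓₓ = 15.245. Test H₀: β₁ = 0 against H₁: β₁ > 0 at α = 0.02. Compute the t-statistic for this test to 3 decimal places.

t = 1.139

MSE = SSE/(n − 2) = 16.33/17 = 0.960588.
SE(b₁) = √(MSE/Sₓₓ) = √(0.960588/15.245) = 0.251018.
t = 0.286 / 0.251018 = 1.139.
df = n − 2 = 17.
One-sided p ≈ 0.1352, which is ≥ 0.02, so fail to reject H₀.
The data do not give significant evidence that the true slope on incubation time is positive.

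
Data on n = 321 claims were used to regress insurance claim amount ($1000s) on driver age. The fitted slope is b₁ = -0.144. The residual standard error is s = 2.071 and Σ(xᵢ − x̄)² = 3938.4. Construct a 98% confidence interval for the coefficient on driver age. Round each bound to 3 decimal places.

(-0.221, -0.067)

SE(b₁) = s/√Sₓₓ = 2.071/√3938.4 = 0.0330005.
df = n − 2 = 319.
t* = t_{0.01, 319} = 2.338094.
Margin = t* × SE = 2.338094 × 0.0330005 = 0.07716.
CI: -0.144 ± 0.07716 → (-0.221, -0.067).
With 98% confidence, each one-unit increase in driver age is associated with a change of between -0.221 and -0.067 $1000s in insurance claim amount.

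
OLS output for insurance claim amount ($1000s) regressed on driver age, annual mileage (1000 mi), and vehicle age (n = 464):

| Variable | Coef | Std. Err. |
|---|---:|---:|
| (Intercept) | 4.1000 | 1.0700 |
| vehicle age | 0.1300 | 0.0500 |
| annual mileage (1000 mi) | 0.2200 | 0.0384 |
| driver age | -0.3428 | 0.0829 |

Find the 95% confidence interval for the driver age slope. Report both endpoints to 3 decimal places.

Read off: b = -0.3428, SE = 0.0829 for driver age.
df = n − k − 1 = 464 − 3 − 1 = 460.
t* = t_{0.025, 460} = 1.965134.
Margin = t* × SE = 1.965134 × 0.0829 = 0.16291.
CI: -0.3428 ± 0.16291 → (-0.506, -0.180).

(-0.506, -0.180)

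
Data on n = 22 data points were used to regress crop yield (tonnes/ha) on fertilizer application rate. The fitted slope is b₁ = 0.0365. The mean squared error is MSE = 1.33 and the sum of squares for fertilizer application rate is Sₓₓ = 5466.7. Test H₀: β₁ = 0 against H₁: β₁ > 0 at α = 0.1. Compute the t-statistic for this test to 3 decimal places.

t = 2.340

SE(b₁) = √(MSE/Sₓₓ) = √(1.33/5466.7) = 0.0155978.
t = 0.0365 / 0.0155978 = 2.340.
df = n − 2 = 20.
One-sided p ≈ 0.0149, which is < 0.1, so reject H₀.
There is evidence that the true slope on fertilizer application rate is positive.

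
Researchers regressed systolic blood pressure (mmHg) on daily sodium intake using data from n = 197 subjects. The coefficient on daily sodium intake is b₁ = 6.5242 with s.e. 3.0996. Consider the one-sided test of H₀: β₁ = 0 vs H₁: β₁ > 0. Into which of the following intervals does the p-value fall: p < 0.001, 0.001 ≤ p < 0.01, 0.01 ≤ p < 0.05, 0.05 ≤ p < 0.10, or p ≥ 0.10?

t = 6.5242 / 3.0996 = 2.105.
df = n − 2 = 197 − 2 = 195.
One-sided p = P(T_{195} > t) ≈ 0.0183.
So 0.01 ≤ p < 0.05.

0.01 ≤ p < 0.05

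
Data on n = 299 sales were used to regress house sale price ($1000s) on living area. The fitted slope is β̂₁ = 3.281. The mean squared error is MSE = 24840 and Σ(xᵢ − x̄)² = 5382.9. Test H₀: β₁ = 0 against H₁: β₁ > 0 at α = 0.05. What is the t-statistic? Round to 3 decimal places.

SE(β̂₁) = √(MSE/Sₓₓ) = √(24840/5382.9) = 2.14817.
t = 3.281 / 2.14817 = 1.527.
df = n − 2 = 297.
One-sided p ≈ 0.0639, which is ≥ 0.05, so fail to reject H₀.
The data do not give significant evidence that the true slope on living area is positive.

t = 1.527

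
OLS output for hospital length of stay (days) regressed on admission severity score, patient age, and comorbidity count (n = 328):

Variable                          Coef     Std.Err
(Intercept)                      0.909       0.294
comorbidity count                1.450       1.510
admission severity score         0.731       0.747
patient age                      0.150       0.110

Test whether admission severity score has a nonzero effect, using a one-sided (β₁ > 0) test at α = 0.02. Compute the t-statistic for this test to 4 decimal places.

t = 0.9786

Read off: b = 0.731, SE = 0.747 for admission severity score.
H₀: β₁ = 0 vs H₁: β₁ > 0.
t = 0.731 / 0.747 = 0.9786.
df = n − k − 1 = 328 − 3 − 1 = 324.
One-sided p ≈ 0.1643, which is ≥ 0.02, so fail to reject H₀.
The data do not give significant evidence that the true slope on admission severity score is positive, holding the other predictors fixed.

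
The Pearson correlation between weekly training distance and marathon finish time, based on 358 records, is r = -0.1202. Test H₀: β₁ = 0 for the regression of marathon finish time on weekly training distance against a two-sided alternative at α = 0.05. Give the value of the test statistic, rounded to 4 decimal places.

t = r·√(n − 2)/√(1 − r²) = -0.1202·√356/√0.985552 = -2.2845.
df = n − 2 = 356.
Two-sided p ≈ 0.0229, which is < 0.05, so reject H₀.
There is evidence of a linear association between weekly training distance and marathon finish time.

t = -2.2845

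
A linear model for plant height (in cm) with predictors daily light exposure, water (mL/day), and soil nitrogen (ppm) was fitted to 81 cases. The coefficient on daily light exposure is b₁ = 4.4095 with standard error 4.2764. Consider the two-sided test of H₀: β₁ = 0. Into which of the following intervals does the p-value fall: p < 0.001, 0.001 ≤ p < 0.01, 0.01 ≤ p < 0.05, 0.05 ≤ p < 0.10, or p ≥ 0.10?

t = 4.4095 / 4.2764 = 1.031.
df = n − k − 1 = 81 − 3 − 1 = 77.
Two-sided p = 2·P(T_{77} > |t|) ≈ 0.3057.
So p ≥ 0.10.

p ≥ 0.10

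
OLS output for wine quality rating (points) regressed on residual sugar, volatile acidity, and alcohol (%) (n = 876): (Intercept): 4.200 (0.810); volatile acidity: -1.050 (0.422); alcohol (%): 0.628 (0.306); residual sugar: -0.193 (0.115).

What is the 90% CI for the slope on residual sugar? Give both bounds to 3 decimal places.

Read off: b = -0.193, SE = 0.115 for residual sugar.
df = n − k − 1 = 876 − 3 − 1 = 872.
t* = t_{0.05, 872} = 1.646603.
Margin = t* × SE = 1.646603 × 0.115 = 0.18936.
CI: -0.193 ± 0.18936 → (-0.382, -0.004).

(-0.382, -0.004)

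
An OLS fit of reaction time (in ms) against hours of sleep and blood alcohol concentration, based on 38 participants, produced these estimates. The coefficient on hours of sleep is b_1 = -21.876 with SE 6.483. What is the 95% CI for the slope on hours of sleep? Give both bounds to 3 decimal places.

df = n − k − 1 = 38 − 2 − 1 = 35.
t* = t_{0.025, 35} = 2.030108.
Margin = t* × SE = 2.030108 × 6.483 = 13.16119.
CI: -21.876 ± 13.16119 → (-35.037, -8.715).
With 95% confidence, each one-unit increase in hours of sleep is associated with a change of between -35.037 and -8.715 ms in reaction time, holding the other predictors fixed.

(-35.037, -8.715)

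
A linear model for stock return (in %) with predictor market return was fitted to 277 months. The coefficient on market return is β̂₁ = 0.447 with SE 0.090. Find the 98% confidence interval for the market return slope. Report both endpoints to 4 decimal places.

(0.2364, 0.6576)

df = n − 2 = 277 − 2 = 275.
t* = t_{0.01, 275} = 2.339984.
Margin = t* × SE = 2.339984 × 0.090 = 0.210599.
CI: 0.447 ± 0.210599 → (0.2364, 0.6576).
With 98% confidence, each one-unit increase in market return is associated with a change of between 0.2364 and 0.6576 % in stock return.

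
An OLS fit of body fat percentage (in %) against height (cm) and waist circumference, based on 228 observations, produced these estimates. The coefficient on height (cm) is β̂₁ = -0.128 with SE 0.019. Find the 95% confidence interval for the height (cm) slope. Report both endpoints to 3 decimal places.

(-0.165, -0.091)

df = n − k − 1 = 228 − 2 − 1 = 225.
t* = t_{0.025, 225} = 1.970563.
Margin = t* × SE = 1.970563 × 0.019 = 0.03744.
CI: -0.128 ± 0.03744 → (-0.165, -0.091).
With 95% confidence, each one-unit increase in height (cm) is associated with a change of between -0.165 and -0.091 % in body fat percentage, holding the other predictors fixed.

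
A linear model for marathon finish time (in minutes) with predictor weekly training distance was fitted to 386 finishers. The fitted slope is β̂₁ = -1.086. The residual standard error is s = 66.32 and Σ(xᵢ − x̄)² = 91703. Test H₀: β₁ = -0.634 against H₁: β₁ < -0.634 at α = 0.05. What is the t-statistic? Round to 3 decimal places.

t = -2.064

SE(β̂₁) = s/√Sₓₓ = 66.32/√91703 = 0.219004.
t = (-1.086 − (-0.634)) / 0.219004 = -2.064.
df = n − 2 = 384.
One-sided p ≈ 0.0198, which is < 0.05, so reject H₀.
There is evidence that the true slope on weekly training distance is below -0.634 minutes per unit.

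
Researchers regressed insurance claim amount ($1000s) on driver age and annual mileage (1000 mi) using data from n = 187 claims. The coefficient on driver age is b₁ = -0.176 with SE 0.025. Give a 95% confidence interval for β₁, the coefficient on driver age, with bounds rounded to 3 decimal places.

(-0.225, -0.127)

df = n − k − 1 = 187 − 2 − 1 = 184.
t* = t_{0.025, 184} = 1.972941.
Margin = t* × SE = 1.972941 × 0.025 = 0.04932.
CI: -0.176 ± 0.04932 → (-0.225, -0.127).
With 95% confidence, each one-unit increase in driver age is associated with a change of between -0.225 and -0.127 $1000s in insurance claim amount, holding the other predictors fixed.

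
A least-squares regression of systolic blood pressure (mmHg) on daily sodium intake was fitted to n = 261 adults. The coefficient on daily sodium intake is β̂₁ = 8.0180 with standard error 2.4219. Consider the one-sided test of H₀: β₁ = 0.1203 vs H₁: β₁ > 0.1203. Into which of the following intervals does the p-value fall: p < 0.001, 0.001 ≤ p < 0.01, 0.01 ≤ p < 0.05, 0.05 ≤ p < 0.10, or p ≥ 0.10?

p < 0.001

t = (8.0180 − 0.1203) / 2.4219 = 3.261.
df = n − 2 = 261 − 2 = 259.
One-sided p = P(T_{259} > t) ≈ 0.0006.
So p < 0.001.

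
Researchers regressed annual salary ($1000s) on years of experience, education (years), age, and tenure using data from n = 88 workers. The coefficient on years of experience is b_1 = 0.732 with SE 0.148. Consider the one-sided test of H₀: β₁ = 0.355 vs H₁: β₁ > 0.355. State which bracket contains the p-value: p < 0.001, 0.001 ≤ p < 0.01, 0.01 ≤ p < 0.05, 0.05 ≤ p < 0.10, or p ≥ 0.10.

0.001 ≤ p < 0.01

t = (0.732 − 0.355) / 0.148 = 2.547.
df = n − k − 1 = 88 − 4 − 1 = 83.
One-sided p = P(T_{83} > t) ≈ 0.0064.
So 0.001 ≤ p < 0.01.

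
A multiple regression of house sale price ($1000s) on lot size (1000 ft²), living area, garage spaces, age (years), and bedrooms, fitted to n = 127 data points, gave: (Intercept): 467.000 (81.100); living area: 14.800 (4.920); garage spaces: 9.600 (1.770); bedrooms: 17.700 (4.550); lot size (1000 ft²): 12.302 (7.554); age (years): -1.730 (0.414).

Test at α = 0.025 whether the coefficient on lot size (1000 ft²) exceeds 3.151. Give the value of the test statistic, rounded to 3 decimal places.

t = 1.211

Read off: b = 12.302, SE = 7.554 for lot size (1000 ft²).
H₀: β₁ = 3.151 vs H₁: β₁ > 3.151.
t = (12.302 − 3.151) / 7.554 = 1.211.
df = n − k − 1 = 127 − 5 − 1 = 121.
One-sided p ≈ 0.1140, which is ≥ 0.025, so fail to reject H₀.
The data do not give significant evidence that the true slope on lot size (1000 ft²) exceeds 3.151 $1000s per unit, holding the other predictors fixed.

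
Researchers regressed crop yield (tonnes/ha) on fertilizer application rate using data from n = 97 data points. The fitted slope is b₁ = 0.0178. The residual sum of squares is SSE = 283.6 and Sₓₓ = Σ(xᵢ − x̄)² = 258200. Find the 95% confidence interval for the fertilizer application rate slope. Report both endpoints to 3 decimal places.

MSE = SSE/(n − 2) = 283.6/95 = 2.98526.
SE(b₁) = √(MSE/Sₓₓ) = √(2.98526/258200) = 0.00340027.
df = n − 2 = 95.
t* = t_{0.025, 95} = 1.985251.
Margin = t* × SE = 1.985251 × 0.00340027 = 0.00675.
CI: 0.0178 ± 0.00675 → (0.011, 0.025).
With 95% confidence, each one-unit increase in fertilizer application rate is associated with a change of between 0.011 and 0.025 tonnes/ha in crop yield.

(0.011, 0.025)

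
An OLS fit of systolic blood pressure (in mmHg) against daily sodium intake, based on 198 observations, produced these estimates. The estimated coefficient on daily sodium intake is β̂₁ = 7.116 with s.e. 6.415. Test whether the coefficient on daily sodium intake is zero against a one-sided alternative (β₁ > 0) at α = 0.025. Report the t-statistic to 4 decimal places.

t = 1.1093

H₀: β₁ = 0 vs H₁: β₁ > 0.
t = (β̂₁ − β₁⁰)/SE = 7.116 / 6.415 = 1.1093.
df = n − 2 = 198 − 2 = 196.
One-sided p ≈ 0.1343, which is ≥ 0.025, so fail to reject H₀.
The data do not give significant evidence that the true slope on daily sodium intake is positive.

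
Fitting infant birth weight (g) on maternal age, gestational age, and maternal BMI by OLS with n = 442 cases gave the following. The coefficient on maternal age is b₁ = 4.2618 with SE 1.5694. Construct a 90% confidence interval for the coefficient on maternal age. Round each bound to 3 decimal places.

(1.675, 6.849)

df = n − k − 1 = 442 − 3 − 1 = 438.
t* = t_{0.05, 438} = 1.64834.
Margin = t* × SE = 1.64834 × 1.5694 = 2.58690.
CI: 4.2618 ± 2.58690 → (1.675, 6.849).
With 90% confidence, each one-unit increase in maternal age is associated with a change of between 1.675 and 6.849 g in infant birth weight, holding the other predictors fixed.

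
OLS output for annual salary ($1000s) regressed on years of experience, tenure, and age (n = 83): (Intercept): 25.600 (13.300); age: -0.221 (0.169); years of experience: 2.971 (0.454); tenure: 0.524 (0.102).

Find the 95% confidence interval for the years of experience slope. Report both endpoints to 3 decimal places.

Read off: b = 2.971, SE = 0.454 for years of experience.
df = n − k − 1 = 83 − 3 − 1 = 79.
t* = t_{0.025, 79} = 1.99045.
Margin = t* × SE = 1.99045 × 0.454 = 0.90366.
CI: 2.971 ± 0.90366 → (2.067, 3.875).

(2.067, 3.875)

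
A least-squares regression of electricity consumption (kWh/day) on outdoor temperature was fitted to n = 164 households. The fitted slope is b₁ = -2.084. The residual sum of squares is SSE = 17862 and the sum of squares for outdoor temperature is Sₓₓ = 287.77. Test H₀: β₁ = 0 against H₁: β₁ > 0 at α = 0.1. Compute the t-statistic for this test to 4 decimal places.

MSE = SSE/(n − 2) = 17862/162 = 110.259.
SE(b₁) = √(MSE/Sₓₓ) = √(110.259/287.77) = 0.618992.
t = -2.084 / 0.618992 = -3.3668.
df = n − 2 = 162.
One-sided p ≈ 0.9995, which is ≥ 0.1, so fail to reject H₀.
The data do not give significant evidence that the true slope on outdoor temperature is positive.

t = -3.3668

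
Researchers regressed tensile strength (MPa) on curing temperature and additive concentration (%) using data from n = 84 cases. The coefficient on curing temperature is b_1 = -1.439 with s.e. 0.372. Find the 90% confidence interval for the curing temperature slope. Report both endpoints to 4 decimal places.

df = n − k − 1 = 84 − 2 − 1 = 81.
t* = t_{0.05, 81} = 1.663884.
Margin = t* × SE = 1.663884 × 0.372 = 0.618965.
CI: -1.439 ± 0.618965 → (-2.0580, -0.8200).
With 90% confidence, each one-unit increase in curing temperature is associated with a change of between -2.0580 and -0.8200 MPa in tensile strength, holding the other predictors fixed.

(-2.0580, -0.8200)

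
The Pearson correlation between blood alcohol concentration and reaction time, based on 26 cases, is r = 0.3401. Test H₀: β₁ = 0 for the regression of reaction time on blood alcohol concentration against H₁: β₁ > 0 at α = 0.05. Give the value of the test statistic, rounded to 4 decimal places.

t = r·√(n − 2)/√(1 − r²) = 0.3401·√24/√0.884332 = 1.7718.
df = n − 2 = 24.
One-sided p ≈ 0.0446, which is < 0.05, so reject H₀.
There is evidence of a linear association between blood alcohol concentration and reaction time.

t = 1.7718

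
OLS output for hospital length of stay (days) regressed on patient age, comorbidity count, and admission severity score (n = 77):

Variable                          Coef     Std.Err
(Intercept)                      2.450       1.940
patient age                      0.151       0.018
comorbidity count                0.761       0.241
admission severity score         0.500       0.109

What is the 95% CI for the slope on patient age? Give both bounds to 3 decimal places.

(0.115, 0.187)

Read off: b = 0.151, SE = 0.018 for patient age.
df = n − k − 1 = 77 − 3 − 1 = 73.
t* = t_{0.025, 73} = 1.992997.
Margin = t* × SE = 1.992997 × 0.018 = 0.03587.
CI: 0.151 ± 0.03587 → (0.115, 0.187).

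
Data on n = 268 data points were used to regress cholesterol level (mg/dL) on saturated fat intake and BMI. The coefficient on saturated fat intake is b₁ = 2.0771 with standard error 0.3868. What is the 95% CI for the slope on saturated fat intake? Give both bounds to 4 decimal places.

(1.3155, 2.8387)

df = n − k − 1 = 268 − 2 − 1 = 265.
t* = t_{0.025, 265} = 1.968956.
Margin = t* × SE = 1.968956 × 0.3868 = 0.761592.
CI: 2.0771 ± 0.761592 → (1.3155, 2.8387).
With 95% confidence, each one-unit increase in saturated fat intake is associated with a change of between 1.3155 and 2.8387 mg/dL in cholesterol level, holding the other predictors fixed.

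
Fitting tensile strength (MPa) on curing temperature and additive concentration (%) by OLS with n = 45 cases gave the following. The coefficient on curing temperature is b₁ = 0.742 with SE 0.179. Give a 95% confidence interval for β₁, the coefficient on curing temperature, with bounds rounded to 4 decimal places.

df = n − k − 1 = 45 − 2 − 1 = 42.
t* = t_{0.025, 42} = 2.018082.
Margin = t* × SE = 2.018082 × 0.179 = 0.361237.
CI: 0.742 ± 0.361237 → (0.3808, 1.1032).
With 95% confidence, each one-unit increase in curing temperature is associated with a change of between 0.3808 and 1.1032 MPa in tensile strength, holding the other predictors fixed.

(0.3808, 1.1032)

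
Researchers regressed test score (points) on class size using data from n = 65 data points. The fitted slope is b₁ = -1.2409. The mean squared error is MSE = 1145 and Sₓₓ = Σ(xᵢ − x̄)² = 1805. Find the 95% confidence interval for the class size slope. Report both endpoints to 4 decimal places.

(-2.8325, 0.3507)

SE(b₁) = √(MSE/Sₓₓ) = √(1145/1805) = 0.79646.
df = n − 2 = 63.
t* = t_{0.025, 63} = 1.998341.
Margin = t* × SE = 1.998341 × 0.79646 = 1.591599.
CI: -1.2409 ± 1.591599 → (-2.8325, 0.3507).
With 95% confidence, each one-unit increase in class size is associated with a change of between -2.8325 and 0.3507 points in test score.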